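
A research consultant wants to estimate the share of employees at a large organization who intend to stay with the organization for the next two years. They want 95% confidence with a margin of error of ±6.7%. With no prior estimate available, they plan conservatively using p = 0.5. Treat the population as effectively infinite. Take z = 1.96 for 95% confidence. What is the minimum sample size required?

214

With p = 0.5, p(1−p) = 0.25.
n = z²·p(1−p)/E² = 1.96² × 0.2500 / 0.067² = 3.8416 × 0.2500 / 0.004489 ≈ 213.95.
Rounding up gives n = 214.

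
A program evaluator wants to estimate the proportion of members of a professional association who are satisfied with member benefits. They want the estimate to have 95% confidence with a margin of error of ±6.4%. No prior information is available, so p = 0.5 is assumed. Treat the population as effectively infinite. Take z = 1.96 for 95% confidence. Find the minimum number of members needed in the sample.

235

With p = 0.5, p(1−p) = 0.25.
n = z²·p(1−p)/E² = 1.96² × 0.2500 / 0.064² = 3.8416 × 0.2500 / 0.004096 ≈ 234.47.
Rounding up gives n = 235.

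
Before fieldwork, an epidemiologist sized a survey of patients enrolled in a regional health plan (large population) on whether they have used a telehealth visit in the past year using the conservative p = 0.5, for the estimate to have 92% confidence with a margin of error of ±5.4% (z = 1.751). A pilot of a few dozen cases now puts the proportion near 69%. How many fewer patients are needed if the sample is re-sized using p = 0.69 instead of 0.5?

Conservative (p = 0.5): n = 1.751² × 0.25 / 0.054² ≈ 262.86 → 263.
Using p = 0.69: p(1−p) = 0.2139, so n = 1.751² × 0.2139 / 0.054² ≈ 224.90 → 225.
Reduction: 263 − 225 = 38.

38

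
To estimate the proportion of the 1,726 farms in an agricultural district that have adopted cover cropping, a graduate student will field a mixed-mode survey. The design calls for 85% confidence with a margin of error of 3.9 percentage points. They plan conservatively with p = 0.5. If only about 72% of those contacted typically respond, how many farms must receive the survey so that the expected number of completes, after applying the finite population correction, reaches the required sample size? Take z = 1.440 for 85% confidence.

396

Completed interviews needed (unadjusted): n₀ = 1.440² × 0.2500 / 0.039² ≈ 340.83 → 341.
FPC for N = 1,726: n = 341 / (1 + 340/1726) = 341 / 1.1970 ≈ 284.88 → 285.
At a 72% response rate, contacts needed = 285 / 0.72 ≈ 395.83 → 396.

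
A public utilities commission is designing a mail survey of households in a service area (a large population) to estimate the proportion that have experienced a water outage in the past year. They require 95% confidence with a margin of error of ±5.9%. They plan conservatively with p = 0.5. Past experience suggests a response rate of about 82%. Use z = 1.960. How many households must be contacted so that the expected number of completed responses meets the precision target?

Completed interviews needed: n₀ = 1.960² × 0.2500 / 0.059² ≈ 275.90 → 276.
At an 82% response rate, contacts needed = 276 / 0.82 ≈ 336.59 → 337.

337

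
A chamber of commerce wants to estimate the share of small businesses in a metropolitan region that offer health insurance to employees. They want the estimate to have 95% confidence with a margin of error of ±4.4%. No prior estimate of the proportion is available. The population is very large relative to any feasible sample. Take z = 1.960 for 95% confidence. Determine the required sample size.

With no prior estimate, use p = 0.5, giving p(1−p) = 0.25.
n = z²·p(1−p)/E² = 1.960² × 0.2500 / 0.044² = 3.8416 × 0.2500 / 0.001936 ≈ 496.07.
Rounding up gives n = 497.

497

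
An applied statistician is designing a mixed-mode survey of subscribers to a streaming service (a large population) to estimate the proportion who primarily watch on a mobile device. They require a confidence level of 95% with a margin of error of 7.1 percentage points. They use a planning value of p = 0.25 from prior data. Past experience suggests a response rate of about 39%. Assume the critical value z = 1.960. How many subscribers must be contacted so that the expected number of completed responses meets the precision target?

367

Completed interviews needed: n₀ = 1.960² × 0.1875 / 0.071² ≈ 142.89 → 143.
At a 39% response rate, contacts needed = 143 / 0.39 ≈ 366.67 → 367.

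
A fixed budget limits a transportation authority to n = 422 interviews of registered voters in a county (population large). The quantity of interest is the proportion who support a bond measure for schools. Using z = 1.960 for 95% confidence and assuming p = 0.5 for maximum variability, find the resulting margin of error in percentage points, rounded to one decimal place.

4.8

SE(p̂) = √[p(1−p)/n] = √[0.2500/422] = 0.02434.
E = z × SE = 1.960 × 0.02434 = 0.04771, or 4.8 percentage points.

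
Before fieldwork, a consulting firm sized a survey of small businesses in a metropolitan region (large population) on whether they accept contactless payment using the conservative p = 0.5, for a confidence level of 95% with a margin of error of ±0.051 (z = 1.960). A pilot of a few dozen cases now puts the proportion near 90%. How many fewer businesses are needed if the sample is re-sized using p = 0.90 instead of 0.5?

237

Conservative (p = 0.5): n = 1.960² × 0.25 / 0.051² ≈ 369.24 → 370.
Using p = 0.90: p(1−p) = 0.0900, so n = 1.960² × 0.0900 / 0.051² ≈ 132.93 → 133.
Reduction: 370 − 133 = 237.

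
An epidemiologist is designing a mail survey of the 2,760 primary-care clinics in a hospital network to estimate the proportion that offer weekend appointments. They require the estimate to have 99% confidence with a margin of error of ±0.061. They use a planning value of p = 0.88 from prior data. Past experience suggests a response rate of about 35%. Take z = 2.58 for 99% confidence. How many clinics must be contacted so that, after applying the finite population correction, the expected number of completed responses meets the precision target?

Completed interviews needed (unadjusted): n₀ = 2.58² × 0.1056 / 0.061² ≈ 188.91 → 189.
FPC for N = 2,760: n = 189 / (1 + 188/2760) = 189 / 1.0681 ≈ 176.95 → 177.
At a 35% response rate, contacts needed = 177 / 0.35 ≈ 505.71 → 506.

506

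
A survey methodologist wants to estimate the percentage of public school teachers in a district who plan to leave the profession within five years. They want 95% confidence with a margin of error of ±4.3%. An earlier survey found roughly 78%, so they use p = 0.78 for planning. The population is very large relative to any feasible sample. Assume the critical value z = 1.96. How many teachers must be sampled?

357

With p = 0.78, p(1−p) = 0.1716.
n = z²·p(1−p)/E² = 1.96² × 0.1716 / 0.043² = 3.8416 × 0.1716 / 0.001849 ≈ 356.53.
Rounding up gives n = 357.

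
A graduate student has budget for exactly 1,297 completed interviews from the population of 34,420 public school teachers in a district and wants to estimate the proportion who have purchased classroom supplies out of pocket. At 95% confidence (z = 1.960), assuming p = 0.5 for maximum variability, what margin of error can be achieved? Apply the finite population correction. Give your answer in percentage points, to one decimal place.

Finite-population factor: (N−n)/(N−1) = (34420−1297)/(34420−1) = 0.9623.
SE(p̂) = √[p(1−p)/n · (N−n)/(N−1)] = √[0.2500/1297 × 0.9623] = 0.01362.
E = z × SE = 1.960 × 0.01362 = 0.02669 ≈ 2.7 percentage points.

2.7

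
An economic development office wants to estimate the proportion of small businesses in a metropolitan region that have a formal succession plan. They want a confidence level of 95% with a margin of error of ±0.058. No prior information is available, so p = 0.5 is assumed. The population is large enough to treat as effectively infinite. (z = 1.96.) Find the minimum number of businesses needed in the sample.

286

With p = 0.5, p(1−p) = 0.25.
n = z²·p(1−p)/E² = 1.96² × 0.2500 / 0.058² = 3.8416 × 0.2500 / 0.003364 ≈ 285.49.
Rounding up gives n = 286.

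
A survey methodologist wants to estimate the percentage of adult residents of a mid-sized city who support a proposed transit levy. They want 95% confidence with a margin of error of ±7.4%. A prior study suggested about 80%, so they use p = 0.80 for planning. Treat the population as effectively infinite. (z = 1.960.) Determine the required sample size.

113

With p = 0.80, p(1−p) = 0.1600.
n = z²·p(1−p)/E² = 1.960² × 0.1600 / 0.074² = 3.8416 × 0.1600 / 0.005476 ≈ 112.25.
Rounding up gives n = 113.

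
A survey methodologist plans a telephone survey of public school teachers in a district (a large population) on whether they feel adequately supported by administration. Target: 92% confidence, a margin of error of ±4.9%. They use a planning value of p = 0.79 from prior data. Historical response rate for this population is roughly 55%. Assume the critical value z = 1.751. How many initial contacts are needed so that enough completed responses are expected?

Completed interviews needed: n₀ = 1.751² × 0.1659 / 0.049² ≈ 211.85 → 212.
At a 55% response rate, contacts needed = 212 / 0.55 ≈ 385.45 → 386.

386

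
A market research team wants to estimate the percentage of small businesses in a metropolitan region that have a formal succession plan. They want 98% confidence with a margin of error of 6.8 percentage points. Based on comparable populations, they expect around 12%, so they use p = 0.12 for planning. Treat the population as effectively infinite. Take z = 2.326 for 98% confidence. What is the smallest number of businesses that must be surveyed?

124

With p = 0.12, p(1−p) = 0.1056.
n = z²·p(1−p)/E² = 2.326² × 0.1056 / 0.068² = 5.4103 × 0.1056 / 0.004624 ≈ 123.56.
Rounding up gives n = 124.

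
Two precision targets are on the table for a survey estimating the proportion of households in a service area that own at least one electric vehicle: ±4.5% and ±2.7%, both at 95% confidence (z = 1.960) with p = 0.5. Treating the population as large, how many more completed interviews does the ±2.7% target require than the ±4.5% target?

At ±4.5%: n = 1.960² × 0.2500 / 0.045² ≈ 474.27 → 475.
At ±2.7%: n = 1.960² × 0.2500 / 0.027² ≈ 1317.42 → 1318.
Additional respondents: 1318 − 475 = 843.

843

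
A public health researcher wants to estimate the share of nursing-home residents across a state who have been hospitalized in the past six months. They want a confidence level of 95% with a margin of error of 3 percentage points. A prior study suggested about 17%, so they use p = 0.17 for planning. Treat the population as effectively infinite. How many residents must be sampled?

For 95% confidence, z = 1.960.
With p = 0.17, p(1−p) = 0.1411.
n = z²·p(1−p)/E² = 1.960² × 0.1411 / 0.030² = 3.8416 × 0.1411 / 0.000900 ≈ 602.28.
Rounding up gives n = 603.

603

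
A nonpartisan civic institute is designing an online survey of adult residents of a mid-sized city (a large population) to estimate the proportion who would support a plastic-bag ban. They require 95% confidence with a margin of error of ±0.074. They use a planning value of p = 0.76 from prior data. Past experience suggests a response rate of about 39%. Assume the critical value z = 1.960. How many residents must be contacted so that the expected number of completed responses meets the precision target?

329

Completed interviews needed: n₀ = 1.960² × 0.1824 / 0.074² ≈ 127.96 → 128.
At a 39% response rate, contacts needed = 128 / 0.39 ≈ 328.21 → 329.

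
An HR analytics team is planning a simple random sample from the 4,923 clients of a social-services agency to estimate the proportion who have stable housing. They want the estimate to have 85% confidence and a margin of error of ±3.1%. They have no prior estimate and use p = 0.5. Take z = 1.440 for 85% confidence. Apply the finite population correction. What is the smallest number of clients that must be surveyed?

487

Unadjusted: n₀ = 1.440² × 0.50 × 0.50 / 0.031² ≈ 539.44, so n₀ = 540.
Finite population correction with N = 4,923: n = n₀ / (1 + (n₀−1)/N) = 540 / (1 + 539/4923) = 540 / 1.1095 ≈ 486.71.
Rounding up, n = 487.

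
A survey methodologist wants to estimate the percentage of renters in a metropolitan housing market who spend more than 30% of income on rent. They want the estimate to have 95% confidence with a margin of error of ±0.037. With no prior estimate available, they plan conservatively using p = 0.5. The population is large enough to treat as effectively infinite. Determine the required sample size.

702

For 95% confidence, z = 1.96.
With p = 0.5, p(1−p) = 0.25.
n = z²·p(1−p)/E² = 1.96² × 0.2500 / 0.037² = 3.8416 × 0.2500 / 0.001369 ≈ 701.53.
Rounding up gives n = 702.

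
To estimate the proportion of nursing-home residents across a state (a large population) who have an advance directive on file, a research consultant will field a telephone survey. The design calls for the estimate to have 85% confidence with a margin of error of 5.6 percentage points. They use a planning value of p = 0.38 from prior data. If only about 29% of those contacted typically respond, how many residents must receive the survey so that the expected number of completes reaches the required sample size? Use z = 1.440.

538

Completed interviews needed: n₀ = 1.440² × 0.2356 / 0.056² ≈ 155.78 → 156.
At a 29% response rate, contacts needed = 156 / 0.29 ≈ 537.93 → 538.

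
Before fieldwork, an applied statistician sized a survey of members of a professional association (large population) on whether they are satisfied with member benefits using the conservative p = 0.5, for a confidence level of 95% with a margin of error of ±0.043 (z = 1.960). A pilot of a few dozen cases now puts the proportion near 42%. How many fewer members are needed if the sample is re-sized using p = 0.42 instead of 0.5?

13

Conservative (p = 0.5): n = 1.960² × 0.25 / 0.043² ≈ 519.42 → 520.
Using p = 0.42: p(1−p) = 0.2436, so n = 1.960² × 0.2436 / 0.043² ≈ 506.12 → 507.
Reduction: 520 − 507 = 13.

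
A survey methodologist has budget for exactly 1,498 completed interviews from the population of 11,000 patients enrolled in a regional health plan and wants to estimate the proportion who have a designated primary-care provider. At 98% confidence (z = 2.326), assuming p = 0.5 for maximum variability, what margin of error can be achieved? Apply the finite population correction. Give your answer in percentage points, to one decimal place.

Finite-population factor: (N−n)/(N−1) = (11000−1498)/(11000−1) = 0.8639.
SE(p̂) = √[p(1−p)/n · (N−n)/(N−1)] = √[0.2500/1498 × 0.8639] = 0.01201.
E = z × SE = 2.326 × 0.01201 = 0.02793 ≈ 2.8 percentage points.

2.8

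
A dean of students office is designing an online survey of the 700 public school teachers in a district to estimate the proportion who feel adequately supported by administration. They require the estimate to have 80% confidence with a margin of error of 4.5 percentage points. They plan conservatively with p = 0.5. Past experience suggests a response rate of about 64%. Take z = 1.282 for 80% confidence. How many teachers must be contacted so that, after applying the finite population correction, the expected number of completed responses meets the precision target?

Completed interviews needed (unadjusted): n₀ = 1.282² × 0.2500 / 0.045² ≈ 202.90 → 203.
FPC for N = 700: n = 203 / (1 + 202/700) = 203 / 1.2886 ≈ 157.54 → 158.
At a 64% response rate, contacts needed = 158 / 0.64 ≈ 246.88 → 247.

247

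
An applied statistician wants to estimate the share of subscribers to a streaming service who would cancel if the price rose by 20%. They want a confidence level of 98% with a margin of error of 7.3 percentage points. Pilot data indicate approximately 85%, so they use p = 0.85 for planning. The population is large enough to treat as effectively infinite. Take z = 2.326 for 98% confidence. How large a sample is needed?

With p = 0.85, p(1−p) = 0.1275.
n = z²·p(1−p)/E² = 2.326² × 0.1275 / 0.073² = 5.4103 × 0.1275 / 0.005329 ≈ 129.44.
Rounding up gives n = 130.

130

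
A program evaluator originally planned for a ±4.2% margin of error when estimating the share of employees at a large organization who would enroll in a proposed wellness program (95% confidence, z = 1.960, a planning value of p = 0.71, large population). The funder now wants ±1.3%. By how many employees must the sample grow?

4232

At ±4.2%: n = 1.960² × 0.2059 / 0.042² ≈ 448.40 → 449.
At ±1.3%: n = 1.960² × 0.2059 / 0.013² ≈ 4680.39 → 4681.
Additional respondents: 4681 − 449 = 4232.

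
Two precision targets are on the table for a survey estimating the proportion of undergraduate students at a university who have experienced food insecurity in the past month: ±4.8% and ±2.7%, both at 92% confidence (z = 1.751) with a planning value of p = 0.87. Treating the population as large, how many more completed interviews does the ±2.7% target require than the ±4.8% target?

At ±4.8%: n = 1.751² × 0.1131 / 0.048² ≈ 150.51 → 151.
At ±2.7%: n = 1.751² × 0.1131 / 0.027² ≈ 475.67 → 476.
Additional respondents: 476 − 151 = 325.

325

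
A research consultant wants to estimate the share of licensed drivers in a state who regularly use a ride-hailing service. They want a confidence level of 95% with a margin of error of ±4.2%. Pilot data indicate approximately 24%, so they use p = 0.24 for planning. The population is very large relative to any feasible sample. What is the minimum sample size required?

For 95% confidence, z = 1.960.
With p = 0.24, p(1−p) = 0.1824.
n = z²·p(1−p)/E² = 1.960² × 0.1824 / 0.042² = 3.8416 × 0.1824 / 0.001764 ≈ 397.23.
Rounding up gives n = 398.

398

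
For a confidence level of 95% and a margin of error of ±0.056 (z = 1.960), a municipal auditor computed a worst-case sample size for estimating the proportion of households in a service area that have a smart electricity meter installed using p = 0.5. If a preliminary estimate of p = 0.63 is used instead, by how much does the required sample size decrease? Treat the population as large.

Conservative (p = 0.5): n = 1.960² × 0.25 / 0.056² ≈ 306.25 → 307.
Using p = 0.63: p(1−p) = 0.2331, so n = 1.960² × 0.2331 / 0.056² ≈ 285.55 → 286.
Reduction: 307 − 286 = 21.

21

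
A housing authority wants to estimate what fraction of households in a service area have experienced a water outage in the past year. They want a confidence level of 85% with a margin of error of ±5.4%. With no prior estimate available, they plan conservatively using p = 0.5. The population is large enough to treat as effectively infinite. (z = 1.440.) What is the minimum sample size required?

With p = 0.5, p(1−p) = 0.25.
n = z²·p(1−p)/E² = 1.440² × 0.2500 / 0.054² = 2.0736 × 0.2500 / 0.002916 ≈ 177.78.
Rounding up gives n = 178.

178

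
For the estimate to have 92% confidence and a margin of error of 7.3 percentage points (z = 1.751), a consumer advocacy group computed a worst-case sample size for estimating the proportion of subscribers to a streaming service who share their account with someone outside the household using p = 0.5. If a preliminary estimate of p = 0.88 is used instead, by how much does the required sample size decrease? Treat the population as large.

83

Conservative (p = 0.5): n = 1.751² × 0.25 / 0.073² ≈ 143.84 → 144.
Using p = 0.88: p(1−p) = 0.1056, so n = 1.751² × 0.1056 / 0.073² ≈ 60.76 → 61.
Reduction: 144 − 61 = 83.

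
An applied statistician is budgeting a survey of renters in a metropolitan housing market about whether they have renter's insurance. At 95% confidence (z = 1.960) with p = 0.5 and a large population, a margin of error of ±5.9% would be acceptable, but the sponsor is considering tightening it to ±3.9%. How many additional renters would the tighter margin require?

At ±5.9%: n = 1.960² × 0.2500 / 0.059² ≈ 275.90 → 276.
At ±3.9%: n = 1.960² × 0.2500 / 0.039² ≈ 631.43 → 632.
Additional respondents: 632 − 276 = 356.

356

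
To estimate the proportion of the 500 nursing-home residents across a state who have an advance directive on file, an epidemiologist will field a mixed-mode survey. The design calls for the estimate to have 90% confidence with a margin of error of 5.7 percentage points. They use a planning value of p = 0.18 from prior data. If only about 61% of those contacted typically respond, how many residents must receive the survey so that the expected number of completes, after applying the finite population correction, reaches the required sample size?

163

For 90% confidence, z = 1.645.
Completed interviews needed (unadjusted): n₀ = 1.645² × 0.1476 / 0.057² ≈ 122.93 → 123.
FPC for N = 500: n = 123 / (1 + 122/500) = 123 / 1.2440 ≈ 98.87 → 99.
At a 61% response rate, contacts needed = 99 / 0.61 ≈ 162.30 → 163.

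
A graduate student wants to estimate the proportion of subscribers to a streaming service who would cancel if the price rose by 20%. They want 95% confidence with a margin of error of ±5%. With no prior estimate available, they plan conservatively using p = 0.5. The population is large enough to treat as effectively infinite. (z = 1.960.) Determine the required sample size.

With p = 0.5, p(1−p) = 0.25.
n = z²·p(1−p)/E² = 1.960² × 0.2500 / 0.050² = 3.8416 × 0.2500 / 0.002500 ≈ 384.16.
Rounding up gives n = 385.

385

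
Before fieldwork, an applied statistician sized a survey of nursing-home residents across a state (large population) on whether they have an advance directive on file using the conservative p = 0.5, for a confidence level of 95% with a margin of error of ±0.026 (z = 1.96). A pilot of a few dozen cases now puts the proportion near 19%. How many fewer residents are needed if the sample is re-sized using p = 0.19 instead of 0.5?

Conservative (p = 0.5): n = 1.96² × 0.25 / 0.026² ≈ 1420.71 → 1421.
Using p = 0.19: p(1−p) = 0.1539, so n = 1.96² × 0.1539 / 0.026² ≈ 874.59 → 875.
Reduction: 1421 − 875 = 546.

546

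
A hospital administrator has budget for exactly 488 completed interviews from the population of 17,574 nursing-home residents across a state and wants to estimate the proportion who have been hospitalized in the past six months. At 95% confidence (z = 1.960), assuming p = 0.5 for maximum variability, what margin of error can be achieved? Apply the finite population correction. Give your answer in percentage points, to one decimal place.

Finite-population factor: (N−n)/(N−1) = (17574−488)/(17574−1) = 0.9723.
SE(p̂) = √[p(1−p)/n · (N−n)/(N−1)] = √[0.2500/488 × 0.9723] = 0.02232.
E = z × SE = 1.960 × 0.02232 = 0.04374 ≈ 4.4 percentage points.

4.4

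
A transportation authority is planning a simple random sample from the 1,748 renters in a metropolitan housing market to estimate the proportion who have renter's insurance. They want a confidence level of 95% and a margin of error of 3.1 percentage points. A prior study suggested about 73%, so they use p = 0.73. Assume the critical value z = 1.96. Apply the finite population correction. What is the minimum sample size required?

544

Unadjusted: n₀ = 1.96² × 0.73 × 0.27 / 0.031² ≈ 787.91, so n₀ = 788.
Finite population correction with N = 1,748: n = n₀ / (1 + (n₀−1)/N) = 788 / (1 + 787/1748) = 788 / 1.4502 ≈ 543.36.
Rounding up, n = 544.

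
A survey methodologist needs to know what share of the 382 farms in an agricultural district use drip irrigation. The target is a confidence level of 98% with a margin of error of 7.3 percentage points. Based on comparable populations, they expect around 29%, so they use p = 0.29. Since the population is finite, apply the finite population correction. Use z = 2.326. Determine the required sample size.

136

Unadjusted: n₀ = 2.326² × 0.29 × 0.71 / 0.073² ≈ 209.04, so n₀ = 210.
Finite population correction with N = 382: n = n₀ / (1 + (n₀−1)/N) = 210 / (1 + 209/382) = 210 / 1.5471 ≈ 135.74.
Rounding up, n = 136.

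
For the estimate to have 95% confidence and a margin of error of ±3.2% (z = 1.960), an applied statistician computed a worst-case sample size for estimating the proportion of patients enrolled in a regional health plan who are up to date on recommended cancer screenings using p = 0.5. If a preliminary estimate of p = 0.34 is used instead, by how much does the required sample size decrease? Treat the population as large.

96

Conservative (p = 0.5): n = 1.960² × 0.25 / 0.032² ≈ 937.89 → 938.
Using p = 0.34: p(1−p) = 0.2244, so n = 1.960² × 0.2244 / 0.032² ≈ 841.85 → 842.
Reduction: 938 − 842 = 96.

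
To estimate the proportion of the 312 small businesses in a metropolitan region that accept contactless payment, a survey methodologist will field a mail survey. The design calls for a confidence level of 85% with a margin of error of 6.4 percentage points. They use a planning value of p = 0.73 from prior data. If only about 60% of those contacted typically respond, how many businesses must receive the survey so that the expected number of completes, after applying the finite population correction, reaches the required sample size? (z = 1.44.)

127

Completed interviews needed (unadjusted): n₀ = 1.44² × 0.1971 / 0.064² ≈ 99.78 → 100.
FPC for N = 312: n = 100 / (1 + 99/312) = 100 / 1.3173 ≈ 75.91 → 76.
At a 60% response rate, contacts needed = 76 / 0.60 ≈ 126.67 → 127.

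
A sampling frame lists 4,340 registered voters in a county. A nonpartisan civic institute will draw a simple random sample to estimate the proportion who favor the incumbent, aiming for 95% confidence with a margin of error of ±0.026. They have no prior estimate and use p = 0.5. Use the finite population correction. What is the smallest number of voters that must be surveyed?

For 95% confidence, z = 1.96.
Unadjusted: n₀ = 1.96² × 0.50 × 0.50 / 0.026² ≈ 1420.71, so n₀ = 1421.
Finite population correction with N = 4,340: n = n₀ / (1 + (n₀−1)/N) = 1421 / (1 + 1420/4340) = 1421 / 1.3272 ≈ 1070.68.
Rounding up, n = 1071.

1071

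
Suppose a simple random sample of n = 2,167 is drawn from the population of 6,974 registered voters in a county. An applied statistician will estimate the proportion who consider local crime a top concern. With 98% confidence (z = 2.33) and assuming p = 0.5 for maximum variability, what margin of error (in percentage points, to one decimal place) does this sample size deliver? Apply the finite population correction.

Finite-population factor: (N−n)/(N−1) = (6974−2167)/(6974−1) = 0.6894.
SE(p̂) = √[p(1−p)/n · (N−n)/(N−1)] = √[0.2500/2167 × 0.6894] = 0.00892.
E = z × SE = 2.33 × 0.00892 = 0.02078 ≈ 2.1 percentage points.

2.1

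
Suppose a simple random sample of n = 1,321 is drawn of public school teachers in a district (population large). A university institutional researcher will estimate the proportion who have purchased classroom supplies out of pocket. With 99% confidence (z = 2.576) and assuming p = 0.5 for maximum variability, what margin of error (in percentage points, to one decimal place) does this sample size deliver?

SE(p̂) = √[p(1−p)/n] = √[0.2500/1321] = 0.01376.
E = z × SE = 2.576 × 0.01376 = 0.03544, or 3.5 percentage points.

3.5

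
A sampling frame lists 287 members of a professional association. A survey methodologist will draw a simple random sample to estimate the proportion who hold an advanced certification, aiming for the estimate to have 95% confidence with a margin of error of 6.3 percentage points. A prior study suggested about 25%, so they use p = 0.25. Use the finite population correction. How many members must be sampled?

112

For 95% confidence, z = 1.960.
Unadjusted: n₀ = 1.960² × 0.25 × 0.75 / 0.063² ≈ 181.48, so n₀ = 182.
Finite population correction with N = 287: n = n₀ / (1 + (n₀−1)/N) = 182 / (1 + 181/287) = 182 / 1.6307 ≈ 111.61.
Rounding up, n = 112.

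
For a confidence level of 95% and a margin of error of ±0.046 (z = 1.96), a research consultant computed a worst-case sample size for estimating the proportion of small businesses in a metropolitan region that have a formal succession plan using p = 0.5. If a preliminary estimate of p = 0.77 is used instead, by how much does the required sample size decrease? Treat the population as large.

132

Conservative (p = 0.5): n = 1.96² × 0.25 / 0.046² ≈ 453.88 → 454.
Using p = 0.77: p(1−p) = 0.1771, so n = 1.96² × 0.1771 / 0.046² ≈ 321.53 → 322.
Reduction: 454 − 322 = 132.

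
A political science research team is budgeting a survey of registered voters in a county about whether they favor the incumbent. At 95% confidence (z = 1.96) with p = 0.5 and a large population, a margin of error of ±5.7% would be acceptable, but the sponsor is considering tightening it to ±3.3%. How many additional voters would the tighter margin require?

At ±5.7%: n = 1.96² × 0.2500 / 0.057² ≈ 295.60 → 296.
At ±3.3%: n = 1.96² × 0.2500 / 0.033² ≈ 881.91 → 882.
Additional respondents: 882 − 296 = 586.

586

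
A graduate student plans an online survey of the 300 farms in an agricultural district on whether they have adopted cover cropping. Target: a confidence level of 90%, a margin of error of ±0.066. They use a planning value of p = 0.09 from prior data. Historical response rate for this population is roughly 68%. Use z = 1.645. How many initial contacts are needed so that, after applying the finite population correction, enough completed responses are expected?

65

Completed interviews needed (unadjusted): n₀ = 1.645² × 0.0819 / 0.066² ≈ 50.88 → 51.
FPC for N = 300: n = 51 / (1 + 50/300) = 51 / 1.1667 ≈ 43.71 → 44.
At a 68% response rate, contacts needed = 44 / 0.68 ≈ 64.71 → 65.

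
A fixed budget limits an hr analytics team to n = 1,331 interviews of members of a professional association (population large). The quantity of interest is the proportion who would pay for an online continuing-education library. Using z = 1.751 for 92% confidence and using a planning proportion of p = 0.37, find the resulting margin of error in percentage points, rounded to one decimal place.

2.3

SE(p̂) = √[p(1−p)/n] = √[0.2331/1331] = 0.01323.
E = z × SE = 1.751 × 0.01323 = 0.02317, or 2.3 percentage points.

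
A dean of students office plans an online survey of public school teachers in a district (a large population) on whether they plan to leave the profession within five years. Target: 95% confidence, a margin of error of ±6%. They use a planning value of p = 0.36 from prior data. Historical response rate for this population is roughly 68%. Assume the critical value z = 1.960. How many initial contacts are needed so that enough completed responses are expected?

362

Completed interviews needed: n₀ = 1.960² × 0.2304 / 0.060² ≈ 245.86 → 246.
At a 68% response rate, contacts needed = 246 / 0.68 ≈ 361.76 → 362.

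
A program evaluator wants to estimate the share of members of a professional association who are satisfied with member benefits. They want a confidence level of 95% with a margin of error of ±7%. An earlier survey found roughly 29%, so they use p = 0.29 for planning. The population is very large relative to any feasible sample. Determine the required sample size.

162

For 95% confidence, z = 1.960.
With p = 0.29, p(1−p) = 0.2059.
n = z²·p(1−p)/E² = 1.960² × 0.2059 / 0.070² = 3.8416 × 0.2059 / 0.004900 ≈ 161.43.
Rounding up gives n = 162.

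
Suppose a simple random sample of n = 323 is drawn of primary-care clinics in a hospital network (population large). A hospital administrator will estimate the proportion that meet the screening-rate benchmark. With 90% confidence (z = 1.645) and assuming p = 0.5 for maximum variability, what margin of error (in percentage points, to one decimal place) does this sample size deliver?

SE(p̂) = √[p(1−p)/n] = √[0.2500/323] = 0.02782.
E = z × SE = 1.645 × 0.02782 = 0.04577, or 4.6 percentage points.

4.6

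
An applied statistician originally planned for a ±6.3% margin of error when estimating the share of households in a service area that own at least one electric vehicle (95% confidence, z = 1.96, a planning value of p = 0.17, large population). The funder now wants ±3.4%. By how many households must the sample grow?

At ±6.3%: n = 1.96² × 0.1411 / 0.063² ≈ 136.57 → 137.
At ±3.4%: n = 1.96² × 0.1411 / 0.034² ≈ 468.90 → 469.
Additional respondents: 469 − 137 = 332.

332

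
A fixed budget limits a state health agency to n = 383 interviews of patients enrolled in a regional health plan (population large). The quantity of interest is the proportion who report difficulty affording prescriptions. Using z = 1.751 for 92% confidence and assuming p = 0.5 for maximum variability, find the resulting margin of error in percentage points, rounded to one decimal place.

4.5

SE(p̂) = √[p(1−p)/n] = √[0.2500/383] = 0.02555.
E = z × SE = 1.751 × 0.02555 = 0.04474, or 4.5 percentage points.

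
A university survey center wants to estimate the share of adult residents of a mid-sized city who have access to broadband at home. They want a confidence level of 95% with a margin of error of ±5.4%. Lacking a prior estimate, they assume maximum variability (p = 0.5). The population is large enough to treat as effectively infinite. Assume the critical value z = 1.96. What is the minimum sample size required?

330

With p = 0.5, p(1−p) = 0.25.
n = z²·p(1−p)/E² = 1.96² × 0.2500 / 0.054² = 3.8416 × 0.2500 / 0.002916 ≈ 329.36.
Rounding up gives n = 330.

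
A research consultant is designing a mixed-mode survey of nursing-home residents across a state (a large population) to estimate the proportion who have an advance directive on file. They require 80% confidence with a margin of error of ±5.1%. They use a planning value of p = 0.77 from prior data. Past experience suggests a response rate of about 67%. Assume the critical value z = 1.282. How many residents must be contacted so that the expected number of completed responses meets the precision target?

Completed interviews needed: n₀ = 1.282² × 0.1771 / 0.051² ≈ 111.91 → 112.
At a 67% response rate, contacts needed = 112 / 0.67 ≈ 167.16 → 168.

168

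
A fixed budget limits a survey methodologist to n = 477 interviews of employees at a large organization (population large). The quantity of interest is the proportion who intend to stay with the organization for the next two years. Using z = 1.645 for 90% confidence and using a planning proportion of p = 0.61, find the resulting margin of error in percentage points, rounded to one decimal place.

SE(p̂) = √[p(1−p)/n] = √[0.2379/477] = 0.02233.
E = z × SE = 1.645 × 0.02233 = 0.03674, or 3.7 percentage points.

3.7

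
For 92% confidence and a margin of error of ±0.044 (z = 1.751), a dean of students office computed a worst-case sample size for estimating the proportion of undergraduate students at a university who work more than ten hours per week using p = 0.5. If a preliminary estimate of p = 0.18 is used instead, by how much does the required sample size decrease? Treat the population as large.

Conservative (p = 0.5): n = 1.751² × 0.25 / 0.044² ≈ 395.92 → 396.
Using p = 0.18: p(1−p) = 0.1476, so n = 1.751² × 0.1476 / 0.044² ≈ 233.75 → 234.
Reduction: 396 − 234 = 162.

162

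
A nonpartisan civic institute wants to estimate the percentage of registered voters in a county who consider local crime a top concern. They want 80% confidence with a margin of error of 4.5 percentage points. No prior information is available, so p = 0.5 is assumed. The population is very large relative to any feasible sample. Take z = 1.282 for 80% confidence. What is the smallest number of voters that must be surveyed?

With p = 0.5, p(1−p) = 0.25.
n = z²·p(1−p)/E² = 1.282² × 0.2500 / 0.045² = 1.6435 × 0.2500 / 0.002025 ≈ 202.90.
Rounding up gives n = 203.

203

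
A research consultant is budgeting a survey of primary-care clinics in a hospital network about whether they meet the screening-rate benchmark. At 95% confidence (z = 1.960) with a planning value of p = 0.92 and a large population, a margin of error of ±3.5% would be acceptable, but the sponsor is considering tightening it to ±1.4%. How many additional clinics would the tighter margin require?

1212

At ±3.5%: n = 1.960² × 0.0736 / 0.035² ≈ 230.81 → 231.
At ±1.4%: n = 1.960² × 0.0736 / 0.014² ≈ 1442.56 → 1443.
Additional respondents: 1443 − 231 = 1212.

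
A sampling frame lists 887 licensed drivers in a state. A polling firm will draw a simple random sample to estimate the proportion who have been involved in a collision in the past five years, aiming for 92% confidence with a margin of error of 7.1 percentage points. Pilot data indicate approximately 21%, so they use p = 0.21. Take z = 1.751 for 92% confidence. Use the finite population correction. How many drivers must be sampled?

91

Unadjusted: n₀ = 1.751² × 0.21 × 0.79 / 0.071² ≈ 100.90, so n₀ = 101.
Finite population correction with N = 887: n = n₀ / (1 + (n₀−1)/N) = 101 / (1 + 100/887) = 101 / 1.1127 ≈ 90.77.
Rounding up, n = 91.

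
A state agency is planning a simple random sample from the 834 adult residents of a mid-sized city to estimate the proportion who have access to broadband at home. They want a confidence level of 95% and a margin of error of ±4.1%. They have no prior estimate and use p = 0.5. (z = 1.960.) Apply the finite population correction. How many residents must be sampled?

340

Unadjusted: n₀ = 1.960² × 0.50 × 0.50 / 0.041² ≈ 571.33, so n₀ = 572.
Finite population correction with N = 834: n = n₀ / (1 + (n₀−1)/N) = 572 / (1 + 571/834) = 572 / 1.6847 ≈ 339.54.
Rounding up, n = 340.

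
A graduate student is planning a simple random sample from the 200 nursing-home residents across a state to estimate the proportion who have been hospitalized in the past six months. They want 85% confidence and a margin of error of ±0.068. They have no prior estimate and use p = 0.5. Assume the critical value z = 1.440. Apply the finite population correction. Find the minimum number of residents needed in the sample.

73

Unadjusted: n₀ = 1.440² × 0.50 × 0.50 / 0.068² ≈ 112.11, so n₀ = 113.
Finite population correction with N = 200: n = n₀ / (1 + (n₀−1)/N) = 113 / (1 + 112/200) = 113 / 1.5600 ≈ 72.44.
Rounding up, n = 73.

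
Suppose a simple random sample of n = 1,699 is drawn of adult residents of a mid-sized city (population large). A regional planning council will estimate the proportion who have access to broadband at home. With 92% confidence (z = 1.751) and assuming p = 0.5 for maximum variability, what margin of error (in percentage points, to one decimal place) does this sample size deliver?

2.1

SE(p̂) = √[p(1−p)/n] = √[0.2500/1699] = 0.01213.
E = z × SE = 1.751 × 0.01213 = 0.02124, or 2.1 percentage points.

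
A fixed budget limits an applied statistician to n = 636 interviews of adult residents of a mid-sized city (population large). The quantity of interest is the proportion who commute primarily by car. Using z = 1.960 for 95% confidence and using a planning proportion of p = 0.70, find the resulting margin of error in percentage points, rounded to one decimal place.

3.6

SE(p̂) = √[p(1−p)/n] = √[0.2100/636] = 0.01817.
E = z × SE = 1.960 × 0.01817 = 0.03562, or 3.6 percentage points.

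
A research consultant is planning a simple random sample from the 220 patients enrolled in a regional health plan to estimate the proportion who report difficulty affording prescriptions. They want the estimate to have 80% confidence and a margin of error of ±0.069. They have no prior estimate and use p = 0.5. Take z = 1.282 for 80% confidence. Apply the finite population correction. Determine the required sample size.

Unadjusted: n₀ = 1.282² × 0.50 × 0.50 / 0.069² ≈ 86.30, so n₀ = 87.
Finite population correction with N = 220: n = n₀ / (1 + (n₀−1)/N) = 87 / (1 + 86/220) = 87 / 1.3909 ≈ 62.55.
Rounding up, n = 63.

63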